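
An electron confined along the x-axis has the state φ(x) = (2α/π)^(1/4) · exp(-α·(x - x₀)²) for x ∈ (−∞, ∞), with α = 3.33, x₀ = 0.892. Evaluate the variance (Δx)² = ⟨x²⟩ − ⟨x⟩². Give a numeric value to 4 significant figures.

Compute ⟨x⟩ and ⟨x²⟩ separately, then (Δx)² = ⟨x²⟩ − ⟨x⟩².
Gaussian moments (u = x − x₀): ∫u^(2j)·e^(−2αu²) du = (2j−1)!!/(4α)^j · √(π/(2α)), odd powers integrate to 0; here √(π/(2α)) = 0.68681.
⟨x⟩ = 0.89200 and ⟨x²⟩ = 0.87074.
(Δx)² = 0.87074 − (0.89200)² = 0.075075.

0.07508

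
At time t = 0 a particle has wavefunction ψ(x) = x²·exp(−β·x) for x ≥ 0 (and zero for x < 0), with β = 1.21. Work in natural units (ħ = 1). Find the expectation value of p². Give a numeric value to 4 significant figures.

0.4880

p² ψ = −ħ² d²ψ/dx²; ⟨p²⟩ = −ħ² ∫ ψ*·ψ'' dx / ∫|ψ|² dx.
Differentiate x²·exp(−β·x) with the product rule; every integrand then reduces to terms xʲ·e^(−2βx) on [0, ∞), with ∫₀^∞ xʲ·e^(−2βx) dx = j!/(2β)^(j+1).
State is unnormalized: ∫|ψ|² dx = 0.28916, and ∫ψ*·(−ħ² ψ'') dx = 0.14112, so ⟨p²⟩ = 0.14112 / 0.28916.
⟨p²⟩ = 0.48803.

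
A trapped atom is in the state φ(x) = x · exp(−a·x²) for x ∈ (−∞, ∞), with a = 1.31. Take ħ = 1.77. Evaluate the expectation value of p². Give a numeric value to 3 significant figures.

12.3

p² φ = −ħ² d²φ/dx²; ⟨p²⟩ = −ħ² ∫ φ*·φ'' dx / ∫|φ|² dx.
Expand each integrand as polynomial × e^(−2ax²) and use ∫x^(2j)·e^(−2ax²) dx = (2j−1)!!/(4a)^j · √(π/(2a)), odd powers → 0; here √(π/(2a)) = 1.0950. Differentiate with the product rule, d/dx e^(−ax²) = −2ax·e^(−ax²).
State is unnormalized: ∫|φ|² dx = 0.20897, and ∫φ*·(−ħ² φ'') dx = 2.5730, so ⟨p²⟩ = 2.5730 / 0.20897.
⟨p²⟩ = 12.312.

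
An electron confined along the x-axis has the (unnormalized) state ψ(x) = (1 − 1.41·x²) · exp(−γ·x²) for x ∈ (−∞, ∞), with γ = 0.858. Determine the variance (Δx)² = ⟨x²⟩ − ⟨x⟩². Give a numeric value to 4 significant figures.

0.4540

Compute ⟨x⟩ and ⟨x²⟩ separately, then (Δx)² = ⟨x²⟩ − ⟨x⟩².
Expand each integrand as polynomial × e^(−2γx²) and use ∫x^(2j)·e^(−2γx²) dx = (2j−1)!!/(4γ)^j · √(π/(2γ)), odd powers → 0; here √(π/(2γ)) = 1.3531.
Normalization: ∫|ψ|² dx = 0.92642.
⟨x⟩ = 0.0000 and ⟨x²⟩ = 0.45399.
(Δx)² = 0.45399 − (0.0000)² = 0.45399.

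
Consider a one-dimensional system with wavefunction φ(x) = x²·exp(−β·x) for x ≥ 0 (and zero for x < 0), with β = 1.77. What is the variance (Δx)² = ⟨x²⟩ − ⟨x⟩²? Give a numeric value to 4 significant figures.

Compute ⟨x⟩ and ⟨x²⟩ separately, then (Δx)² = ⟨x²⟩ − ⟨x⟩².
Every integrand reduces to terms xʲ·e^(−2βx) on [0, ∞); use ∫₀^∞ xʲ·e^(−2βx) dx = j!/(2β)^(j+1).
Normalization: ∫|φ|² dx = 0.043171.
⟨x⟩ = 1.4124 and ⟨x²⟩ = 2.3939.
(Δx)² = 2.3939 − (1.4124)² = 0.39899.

0.3990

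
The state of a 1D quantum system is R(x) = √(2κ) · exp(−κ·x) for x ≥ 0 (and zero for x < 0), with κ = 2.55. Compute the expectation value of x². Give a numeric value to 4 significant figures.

⟨x²⟩ = ∫ x²·|R|² dx (integrals over the domain).
Every integrand reduces to terms xʲ·e^(−2κx) on [0, ∞); use ∫₀^∞ xʲ·e^(−2κx) dx = j!/(2κ)^(j+1).
⟨x²⟩ = 0.076894.

0.07689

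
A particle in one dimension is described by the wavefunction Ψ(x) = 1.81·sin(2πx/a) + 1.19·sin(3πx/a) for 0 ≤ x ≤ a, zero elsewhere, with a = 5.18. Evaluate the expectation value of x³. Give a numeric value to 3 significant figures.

⟨x³⟩ = ∫ x³·|Ψ|² dx / ∫|Ψ|² dx (integrals over the domain).
On 0 ≤ x ≤ a (j ≠ l): ∫sin²(jπx/a) dx = a/2, ∫sin(jπx/a)·sin(lπx/a) dx = 0; diagonal moments ∫x·sin²(jπx/a) dx = a²/4, ∫x²·sin²(jπx/a) dx = a³·(1/6 − 1/(4j²π²)); cross terms ∫x·sin(jπx/a)·sin(lπx/a) dx = 0 for j + l even and −4jla²/(π²(j² − l²)²) for j + l odd, ∫x²·sin(jπx/a)·sin(lπx/a) dx = (−1)^(j+l)·4jla³/(π²(j² − l²)²); higher powers the same way via product-to-sum and parts.
State is unnormalized: ∫|Ψ|² dx = 12.153, and ∫Ψ*·x³·Ψ dx = 133.79, so ⟨x³⟩ = 133.79 / 12.153.
⟨x³⟩ = 11.009.

11.0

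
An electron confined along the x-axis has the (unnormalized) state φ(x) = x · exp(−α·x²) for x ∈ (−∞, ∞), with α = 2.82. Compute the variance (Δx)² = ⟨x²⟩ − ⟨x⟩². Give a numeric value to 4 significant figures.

Compute ⟨x⟩ and ⟨x²⟩ separately, then (Δx)² = ⟨x²⟩ − ⟨x⟩².
Expand each integrand as polynomial × e^(−2αx²) and use ∫x^(2j)·e^(−2αx²) dx = (2j−1)!!/(4α)^j · √(π/(2α)), odd powers → 0; here √(π/(2α)) = 0.74634.
Normalization: ∫|φ|² dx = 0.066165.
⟨x⟩ = 0.0000 and ⟨x²⟩ = 0.26596.
(Δx)² = 0.26596 − (0.0000)² = 0.26596.

0.2660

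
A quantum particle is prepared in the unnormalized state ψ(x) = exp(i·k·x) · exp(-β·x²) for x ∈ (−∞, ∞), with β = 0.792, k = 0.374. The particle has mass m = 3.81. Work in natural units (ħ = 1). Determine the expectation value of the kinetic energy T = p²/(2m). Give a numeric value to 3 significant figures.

T = −(ħ²/2m) d²/dx², so ⟨T⟩ = −(ħ²/2m) ∫ ψ*·ψ'' dx / ∫|ψ|² dx; with m = 3.81.
Gaussian moments: ∫x^(2j)·e^(−2βx²) dx = (2j−1)!!/(4β)^j · √(π/(2β)), odd powers integrate to 0; here √(π/(2β)) = 1.4083. Derivatives: ψ′ = (ik − 2βx)·ψ, ψ″ = ((ik − 2βx)² − 2β)·ψ; the odd-in-x pieces drop out.
State is unnormalized: ∫|ψ|² dx = 1.4083, and ∫ψ*·(−ħ²/2m · ψ'') dx = 0.17223, so ⟨T⟩ = 0.17223 / 1.4083.
⟨T⟩ = 0.12229.

0.122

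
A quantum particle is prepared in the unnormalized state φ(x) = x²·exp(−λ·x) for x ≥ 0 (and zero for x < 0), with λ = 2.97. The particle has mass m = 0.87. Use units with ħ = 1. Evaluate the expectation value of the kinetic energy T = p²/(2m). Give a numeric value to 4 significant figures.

1.690

T = −(ħ²/2m) d²/dx², so ⟨T⟩ = −(ħ²/2m) ∫ φ*·φ'' dx / ∫|φ|² dx; with m = 0.87.
Differentiate x²·exp(−λ·x) with the product rule; every integrand then reduces to terms xʲ·e^(−2λx) on [0, ∞), with ∫₀^∞ xʲ·e^(−2λx) dx = j!/(2λ)^(j+1).
State is unnormalized: ∫|φ|² dx = 0.0032455, and ∫φ*·(−ħ²/2m · φ'') dx = 0.0054843, so ⟨T⟩ = 0.0054843 / 0.0032455.
⟨T⟩ = 1.6898.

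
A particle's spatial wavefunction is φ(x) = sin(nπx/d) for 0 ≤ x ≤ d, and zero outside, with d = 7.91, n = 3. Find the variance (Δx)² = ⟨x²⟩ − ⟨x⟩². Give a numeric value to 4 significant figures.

Compute ⟨x⟩ and ⟨x²⟩ separately, then (Δx)² = ⟨x²⟩ − ⟨x⟩².
With sin²θ = (1 − cos2θ)/2 on 0 ≤ x ≤ d: ∫sin²(nπx/d) dx = d/2, ∫x·sin²(nπx/d) dx = d²/4, ∫x²·sin²(nπx/d) dx = d³·(1/6 − 1/(4n²π²)); higher powers xᵏ the same way, integrating xᵏ·cos(2nπx/d) by parts.
Normalization: ∫|φ|² dx = 3.9550.
⟨x⟩ = 3.9550 and ⟨x²⟩ = 20.504.
(Δx)² = 20.504 − (3.9550)² = 4.8618.

4.862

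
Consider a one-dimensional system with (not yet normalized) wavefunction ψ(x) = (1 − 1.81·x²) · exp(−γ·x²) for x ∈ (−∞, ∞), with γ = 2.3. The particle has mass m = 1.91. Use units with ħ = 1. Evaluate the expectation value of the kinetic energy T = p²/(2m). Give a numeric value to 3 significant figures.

T = −(ħ²/2m) d²/dx², so ⟨T⟩ = −(ħ²/2m) ∫ ψ*·ψ'' dx / ∫|ψ|² dx; with m = 1.91.
Expand each integrand as polynomial × e^(−2γx²) and use ∫x^(2j)·e^(−2γx²) dx = (2j−1)!!/(4γ)^j · √(π/(2γ)), odd powers → 0; here √(π/(2γ)) = 0.82641. Differentiate with the product rule, d/dx e^(−γx²) = −2γx·e^(−γx²).
State is unnormalized: ∫|ψ|² dx = 0.59720, and ∫ψ*·(−ħ²/2m · ψ'') dx = 0.82818, so ⟨T⟩ = 0.82818 / 0.59720.
⟨T⟩ = 1.3868.

1.39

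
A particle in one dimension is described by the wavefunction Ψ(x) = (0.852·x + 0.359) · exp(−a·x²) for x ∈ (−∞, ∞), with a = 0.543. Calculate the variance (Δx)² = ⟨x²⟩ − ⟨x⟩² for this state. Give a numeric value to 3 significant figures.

0.755

Compute ⟨x⟩ and ⟨x²⟩ separately, then (Δx)² = ⟨x²⟩ − ⟨x⟩².
Expand each integrand as polynomial × e^(−2ax²) and use ∫x^(2j)·e^(−2ax²) dx = (2j−1)!!/(4a)^j · √(π/(2a)), odd powers → 0; here √(π/(2a)) = 1.7008.
Normalization: ∫|Ψ|² dx = 0.78764.
⟨x⟩ = 0.60819 and ⟨x²⟩ = 1.1249.
(Δx)² = 1.1249 − (0.60819)² = 0.75506.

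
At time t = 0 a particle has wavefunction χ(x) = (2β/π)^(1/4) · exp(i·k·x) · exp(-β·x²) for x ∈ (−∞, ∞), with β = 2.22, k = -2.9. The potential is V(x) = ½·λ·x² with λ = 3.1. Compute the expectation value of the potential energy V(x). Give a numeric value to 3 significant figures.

⟨V⟩ = ∫ V(x)·|χ|² dx.
Gaussian moments: ∫x^(2j)·e^(−2βx²) dx = (2j−1)!!/(4β)^j · √(π/(2β)), odd powers integrate to 0; here √(π/(2β)) = 0.84117.
⟨V⟩ = 0.17455.

0.175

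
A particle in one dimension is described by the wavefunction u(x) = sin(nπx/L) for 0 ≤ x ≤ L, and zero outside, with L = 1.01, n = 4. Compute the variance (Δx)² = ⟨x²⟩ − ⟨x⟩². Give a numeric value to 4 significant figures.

Compute ⟨x⟩ and ⟨x²⟩ separately, then (Δx)² = ⟨x²⟩ − ⟨x⟩².
With sin²θ = (1 − cos2θ)/2 on 0 ≤ x ≤ L: ∫sin²(nπx/L) dx = L/2, ∫x·sin²(nπx/L) dx = L²/4, ∫x²·sin²(nπx/L) dx = L³·(1/6 − 1/(4n²π²)); higher powers xᵏ the same way, integrating xᵏ·cos(2nπx/L) by parts.
Normalization: ∫|u|² dx = 0.50500.
⟨x⟩ = 0.50500 and ⟨x²⟩ = 0.33680.
(Δx)² = 0.33680 − (0.50500)² = 0.081778.

0.08178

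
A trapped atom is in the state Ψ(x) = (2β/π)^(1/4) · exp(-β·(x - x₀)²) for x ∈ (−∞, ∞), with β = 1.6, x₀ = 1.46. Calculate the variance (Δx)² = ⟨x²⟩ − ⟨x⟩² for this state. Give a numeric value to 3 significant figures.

0.156

Compute ⟨x⟩ and ⟨x²⟩ separately, then (Δx)² = ⟨x²⟩ − ⟨x⟩².
Gaussian moments (u = x − x₀): ∫u^(2j)·e^(−2βu²) du = (2j−1)!!/(4β)^j · √(π/(2β)), odd powers integrate to 0; here √(π/(2β)) = 0.99083.
⟨x⟩ = 1.4600 and ⟨x²⟩ = 2.2879.
(Δx)² = 2.2879 − (1.4600)² = 0.15625.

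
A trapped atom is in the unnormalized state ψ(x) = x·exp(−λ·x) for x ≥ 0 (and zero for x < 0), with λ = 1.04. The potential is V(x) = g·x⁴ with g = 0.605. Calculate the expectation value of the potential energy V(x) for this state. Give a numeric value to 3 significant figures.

⟨V⟩ = ∫ V(x)·|ψ|² dx / ∫|ψ|² dx.
Every integrand reduces to terms xʲ·e^(−2λx) on [0, ∞); use ∫₀^∞ xʲ·e^(−2λx) dx = j!/(2λ)^(j+1).
State is unnormalized: ∫|ψ|² dx = 0.22225, and ∫ψ*·V(x)·ψ dx = 2.5861, so ⟨V⟩ = 2.5861 / 0.22225.
⟨V⟩ = 11.636.

11.6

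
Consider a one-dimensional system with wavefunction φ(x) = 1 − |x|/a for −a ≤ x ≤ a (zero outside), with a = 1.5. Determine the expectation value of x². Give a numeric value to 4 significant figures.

0.2250

⟨x²⟩ = ∫ x²·|φ|² dx / ∫|φ|² dx (integrals over the domain).
φ is even, so ∫ over [−a, a] = 2∫₀ᵃ with φ = 1 − x/a there: ∫₀ᵃ (1 − x/a)² dx = a/3, ∫₀ᵃ x²(1 − x/a)² dx = a³/30, ∫₀ᵃ x⁴(1 − x/a)² dx = a⁵/105.
State is unnormalized: ∫|φ|² dx = 1.0000, and ∫φ*·x²·φ dx = 0.22500, so ⟨x²⟩ = 0.22500 / 1.0000.
⟨x²⟩ = 0.22500.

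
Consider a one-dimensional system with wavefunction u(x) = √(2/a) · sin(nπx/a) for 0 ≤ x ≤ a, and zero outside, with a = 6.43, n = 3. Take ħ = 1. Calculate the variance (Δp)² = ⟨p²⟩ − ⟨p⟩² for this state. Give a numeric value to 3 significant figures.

Compute ⟨p⟩ and ⟨p²⟩ separately; (Δp)² = ⟨p²⟩ − ⟨p⟩².
d/dx sin(nπx/a) = (nπ/a)·cos(nπx/a) and d²/dx² sin(nπx/a) = −(nπ/a)²·sin(nπx/a); on 0 ≤ x ≤ a, ∫sin²(nπx/a) dx = a/2 and ∫sin(nπx/a)·cos(nπx/a) dx = 0.
⟨p⟩ = 0.0000 and ⟨p²⟩ = 2.1484.
(Δp)² = 2.1484 − (0.0000)² = 2.1484.

2.15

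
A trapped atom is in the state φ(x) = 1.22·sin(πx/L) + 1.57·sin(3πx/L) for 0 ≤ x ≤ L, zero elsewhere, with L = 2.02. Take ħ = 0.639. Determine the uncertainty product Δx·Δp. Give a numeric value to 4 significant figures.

1.534

Δx = √(⟨x²⟩−⟨x⟩²), Δp = √(⟨p²⟩−⟨p⟩²).
On 0 ≤ x ≤ L (j ≠ l): ∫sin²(jπx/L) dx = L/2, ∫sin(jπx/L)·sin(lπx/L) dx = 0; diagonal moments ∫x·sin²(jπx/L) dx = L²/4, ∫x²·sin²(jπx/L) dx = L³·(1/6 − 1/(4j²π²)); cross terms ∫x·sin(jπx/L)·sin(lπx/L) dx = 0 for j + l even and −4jlL²/(π²(j² − l²)²) for j + l odd, ∫x²·sin(jπx/L)·sin(lπx/L) dx = (−1)^(j+l)·4jlL³/(π²(j² − l²)²); higher powers the same way via product-to-sum and parts. d²/dx² sin(jπx/L) = −(jπ/L)²·sin(jπx/L); on 0 ≤ x ≤ L, ∫sin²(jπx/L) dx = L/2 and ∫sin(jπx/L)·sin(lπx/L) dx = 0 for j ≠ l, so only diagonal terms survive in ∫|φ|² and ∫φ·φ″; ∫φ·φ′ dx = [φ²/2] between the walls = 0.
Normalization: ∫|φ|² dx = 3.9928.
⟨x⟩ = 1.0100, ⟨x²⟩ = 1.4182 ⇒ Δx = 0.63097.
⟨p⟩ = 0.0000, ⟨p²⟩ = 5.9140 ⇒ Δp = 2.4319.
Δx·Δp = 1.5344.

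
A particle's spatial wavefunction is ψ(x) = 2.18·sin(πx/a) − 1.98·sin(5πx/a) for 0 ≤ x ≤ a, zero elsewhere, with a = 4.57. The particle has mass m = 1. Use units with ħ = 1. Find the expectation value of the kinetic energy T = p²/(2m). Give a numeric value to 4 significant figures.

T = −(ħ²/2m) d²/dx², so ⟨T⟩ = −(ħ²/2m) ∫ ψ*·ψ'' dx / ∫|ψ|² dx; with m = 1.
d²/dx² sin(jπx/a) = −(jπ/a)²·sin(jπx/a); on 0 ≤ x ≤ a, ∫sin²(jπx/a) dx = a/2 and ∫sin(jπx/a)·sin(lπx/a) dx = 0 for j ≠ l, so only diagonal terms survive in ∫|ψ|² and ∫ψ·ψ″; ∫ψ·ψ′ dx = [ψ²/2] between the walls = 0.
State is unnormalized: ∫|ψ|² dx = 19.817, and ∫ψ*·(−ħ²/2m · ψ'') dx = 55.483, so ⟨T⟩ = 55.483 / 19.817.
⟨T⟩ = 2.7997.

2.800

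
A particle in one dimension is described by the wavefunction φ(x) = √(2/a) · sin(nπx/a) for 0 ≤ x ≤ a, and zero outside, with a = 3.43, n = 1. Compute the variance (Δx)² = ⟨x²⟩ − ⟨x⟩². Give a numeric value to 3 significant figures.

0.384

Compute ⟨x⟩ and ⟨x²⟩ separately, then (Δx)² = ⟨x²⟩ − ⟨x⟩².
With sin²θ = (1 − cos2θ)/2 on 0 ≤ x ≤ a: ∫sin²(nπx/a) dx = a/2, ∫x·sin²(nπx/a) dx = a²/4, ∫x²·sin²(nπx/a) dx = a³·(1/6 − 1/(4n²π²)); higher powers xᵏ the same way, integrating xᵏ·cos(2nπx/a) by parts.
⟨x⟩ = 1.7150 and ⟨x²⟩ = 3.3256.
(Δx)² = 3.3256 − (1.7150)² = 0.38439.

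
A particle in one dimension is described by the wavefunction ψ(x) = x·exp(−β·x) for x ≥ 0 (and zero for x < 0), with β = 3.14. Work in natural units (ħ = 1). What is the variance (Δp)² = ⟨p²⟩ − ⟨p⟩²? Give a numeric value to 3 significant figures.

9.86

Compute ⟨p⟩ and ⟨p²⟩ separately; (Δp)² = ⟨p²⟩ − ⟨p⟩².
Differentiate x·exp(−β·x) with the product rule; every integrand then reduces to terms xʲ·e^(−2βx) on [0, ∞), with ∫₀^∞ xʲ·e^(−2βx) dx = j!/(2β)^(j+1).
Normalization: ∫|ψ|² dx = 0.0080752.
⟨p⟩ = 0.0000 and ⟨p²⟩ = 9.8596.
(Δp)² = 9.8596 − (0.0000)² = 9.8596.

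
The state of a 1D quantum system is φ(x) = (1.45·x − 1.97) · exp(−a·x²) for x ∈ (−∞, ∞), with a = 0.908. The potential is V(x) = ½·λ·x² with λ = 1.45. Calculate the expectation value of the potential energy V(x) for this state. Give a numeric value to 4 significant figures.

0.2514

⟨V⟩ = ∫ V(x)·|φ|² dx / ∫|φ|² dx.
Expand each integrand as polynomial × e^(−2ax²) and use ∫x^(2j)·e^(−2ax²) dx = (2j−1)!!/(4a)^j · √(π/(2a)), odd powers → 0; here √(π/(2a)) = 1.3153.
State is unnormalized: ∫|φ|² dx = 5.8658, and ∫φ*·V(x)·φ dx = 1.4749, so ⟨V⟩ = 1.4749 / 5.8658.
⟨V⟩ = 0.25143.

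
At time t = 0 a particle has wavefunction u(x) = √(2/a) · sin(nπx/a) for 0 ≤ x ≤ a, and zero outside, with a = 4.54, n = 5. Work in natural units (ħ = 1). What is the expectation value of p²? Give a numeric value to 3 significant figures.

12.0

p² u = −ħ² d²u/dx²; ⟨p²⟩ = −ħ² ∫ u*·u'' dx.
d/dx sin(nπx/a) = (nπ/a)·cos(nπx/a) and d²/dx² sin(nπx/a) = −(nπ/a)²·sin(nπx/a); on 0 ≤ x ≤ a, ∫sin²(nπx/a) dx = a/2 and ∫sin(nπx/a)·cos(nπx/a) dx = 0.
⟨p²⟩ = 11.971.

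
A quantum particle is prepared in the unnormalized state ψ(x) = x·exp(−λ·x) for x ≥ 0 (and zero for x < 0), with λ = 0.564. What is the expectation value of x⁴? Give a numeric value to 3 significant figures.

⟨x⁴⟩ = ∫ x⁴·|ψ|² dx / ∫|ψ|² dx (integrals over the domain).
Every integrand reduces to terms xʲ·e^(−2λx) on [0, ∞); use ∫₀^∞ xʲ·e^(−2λx) dx = j!/(2λ)^(j+1).
State is unnormalized: ∫|ψ|² dx = 1.3935, and ∫ψ*·x⁴·ψ dx = 309.86, so ⟨x⁴⟩ = 309.86 / 1.3935.
⟨x⁴⟩ = 222.36.

222.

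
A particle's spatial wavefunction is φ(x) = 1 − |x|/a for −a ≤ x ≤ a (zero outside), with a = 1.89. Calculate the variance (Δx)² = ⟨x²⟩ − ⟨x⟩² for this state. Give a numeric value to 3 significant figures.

0.357

Compute ⟨x⟩ and ⟨x²⟩ separately, then (Δx)² = ⟨x²⟩ − ⟨x⟩².
φ is even, so ∫ over [−a, a] = 2∫₀ᵃ with φ = 1 − x/a there: ∫₀ᵃ (1 − x/a)² dx = a/3, ∫₀ᵃ x²(1 − x/a)² dx = a³/30, ∫₀ᵃ x⁴(1 − x/a)² dx = a⁵/105.
Normalization: ∫|φ|² dx = 1.2600.
⟨x⟩ = 0.0000 and ⟨x²⟩ = 0.35721.
(Δx)² = 0.35721 − (0.0000)² = 0.35721.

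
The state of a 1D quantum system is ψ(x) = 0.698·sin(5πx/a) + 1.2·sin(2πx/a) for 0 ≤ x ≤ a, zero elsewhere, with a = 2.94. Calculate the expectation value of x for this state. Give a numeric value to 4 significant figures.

⟨x⟩ = ∫ x·|ψ|² dx / ∫|ψ|² dx (integrals over the domain).
On 0 ≤ x ≤ a (j ≠ l): ∫sin²(jπx/a) dx = a/2, ∫sin(jπx/a)·sin(lπx/a) dx = 0; diagonal moments ∫x·sin²(jπx/a) dx = a²/4, ∫x²·sin²(jπx/a) dx = a³·(1/6 − 1/(4j²π²)); cross terms ∫x·sin(jπx/a)·sin(lπx/a) dx = 0 for j + l even and −4jla²/(π²(j² − l²)²) for j + l odd, ∫x²·sin(jπx/a)·sin(lπx/a) dx = (−1)^(j+l)·4jla³/(π²(j² − l²)²); higher powers the same way via product-to-sum and parts.
State is unnormalized: ∫|ψ|² dx = 2.8330, and ∫ψ*·x·ψ dx = 4.0314, so ⟨x⟩ = 4.0314 / 2.8330.
⟨x⟩ = 1.4230.

1.423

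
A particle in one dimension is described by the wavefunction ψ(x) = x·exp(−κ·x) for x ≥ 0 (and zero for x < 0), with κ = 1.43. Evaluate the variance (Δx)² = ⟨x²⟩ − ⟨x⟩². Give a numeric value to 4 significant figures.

0.3668

Compute ⟨x⟩ and ⟨x²⟩ separately, then (Δx)² = ⟨x²⟩ − ⟨x⟩².
Every integrand reduces to terms xʲ·e^(−2κx) on [0, ∞); use ∫₀^∞ xʲ·e^(−2κx) dx = j!/(2κ)^(j+1).
Normalization: ∫|ψ|² dx = 0.085493.
⟨x⟩ = 1.0490 and ⟨x²⟩ = 1.4671.
(Δx)² = 1.4671 − (1.0490)² = 0.36677.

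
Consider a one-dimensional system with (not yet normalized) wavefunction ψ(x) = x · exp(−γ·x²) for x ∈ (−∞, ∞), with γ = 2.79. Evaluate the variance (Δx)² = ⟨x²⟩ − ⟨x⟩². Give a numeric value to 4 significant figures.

0.2688

Compute ⟨x⟩ and ⟨x²⟩ separately, then (Δx)² = ⟨x²⟩ − ⟨x⟩².
Expand each integrand as polynomial × e^(−2γx²) and use ∫x^(2j)·e^(−2γx²) dx = (2j−1)!!/(4γ)^j · √(π/(2γ)), odd powers → 0; here √(π/(2γ)) = 0.75034.
Normalization: ∫|ψ|² dx = 0.067235.
⟨x⟩ = 0.0000 and ⟨x²⟩ = 0.26882.
(Δx)² = 0.26882 − (0.0000)² = 0.26882.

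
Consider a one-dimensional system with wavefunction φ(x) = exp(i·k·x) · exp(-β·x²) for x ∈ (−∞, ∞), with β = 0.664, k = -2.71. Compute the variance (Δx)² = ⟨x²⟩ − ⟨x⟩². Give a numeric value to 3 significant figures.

Compute ⟨x⟩ and ⟨x²⟩ separately, then (Δx)² = ⟨x²⟩ − ⟨x⟩².
Gaussian moments: ∫x^(2j)·e^(−2βx²) dx = (2j−1)!!/(4β)^j · √(π/(2β)), odd powers integrate to 0; here √(π/(2β)) = 1.5381.
Normalization: ∫|φ|² dx = 1.5381.
⟨x⟩ = 0.0000 and ⟨x²⟩ = 0.37651.
(Δx)² = 0.37651 − (0.0000)² = 0.37651.

0.377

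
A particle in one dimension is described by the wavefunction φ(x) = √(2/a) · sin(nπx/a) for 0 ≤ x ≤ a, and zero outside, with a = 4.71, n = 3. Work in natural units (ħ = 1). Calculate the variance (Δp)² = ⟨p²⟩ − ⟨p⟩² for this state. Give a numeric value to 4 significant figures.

Compute ⟨p⟩ and ⟨p²⟩ separately; (Δp)² = ⟨p²⟩ − ⟨p⟩².
d/dx sin(nπx/a) = (nπ/a)·cos(nπx/a) and d²/dx² sin(nπx/a) = −(nπ/a)²·sin(nπx/a); on 0 ≤ x ≤ a, ∫sin²(nπx/a) dx = a/2 and ∫sin(nπx/a)·cos(nπx/a) dx = 0.
⟨p⟩ = 0.0000 and ⟨p²⟩ = 4.0041.
(Δp)² = 4.0041 − (0.0000)² = 4.0041.

4.004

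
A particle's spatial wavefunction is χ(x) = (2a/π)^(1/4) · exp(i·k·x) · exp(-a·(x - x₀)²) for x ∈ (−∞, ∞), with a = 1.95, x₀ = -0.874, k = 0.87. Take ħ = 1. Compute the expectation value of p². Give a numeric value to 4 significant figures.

2.707

p² χ = −ħ² d²χ/dx²; ⟨p²⟩ = −ħ² ∫ χ*·χ'' dx.
Gaussian moments (u = x − x₀): ∫u^(2j)·e^(−2au²) du = (2j−1)!!/(4a)^j · √(π/(2a)), odd powers integrate to 0; here √(π/(2a)) = 0.89752. Derivatives: χ′ = (ik − 2au)·χ, χ″ = ((ik − 2au)² − 2a)·χ; the odd-in-u pieces drop out.
⟨p²⟩ = 2.7069.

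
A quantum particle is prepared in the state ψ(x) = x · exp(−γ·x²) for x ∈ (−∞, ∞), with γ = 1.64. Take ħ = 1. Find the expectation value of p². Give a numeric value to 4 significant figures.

4.920

p² ψ = −ħ² d²ψ/dx²; ⟨p²⟩ = −ħ² ∫ ψ*·ψ'' dx / ∫|ψ|² dx.
Expand each integrand as polynomial × e^(−2γx²) and use ∫x^(2j)·e^(−2γx²) dx = (2j−1)!!/(4γ)^j · √(π/(2γ)), odd powers → 0; here √(π/(2γ)) = 0.97867. Differentiate with the product rule, d/dx e^(−γx²) = −2γx·e^(−γx²).
State is unnormalized: ∫|ψ|² dx = 0.14919, and ∫ψ*·(−ħ² ψ'') dx = 0.73401, so ⟨p²⟩ = 0.73401 / 0.14919.
⟨p²⟩ = 4.9200.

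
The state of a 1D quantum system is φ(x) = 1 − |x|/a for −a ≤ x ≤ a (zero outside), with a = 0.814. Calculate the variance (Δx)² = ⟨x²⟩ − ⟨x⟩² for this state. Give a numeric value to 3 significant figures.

0.0663

Compute ⟨x⟩ and ⟨x²⟩ separately, then (Δx)² = ⟨x²⟩ − ⟨x⟩².
φ is even, so ∫ over [−a, a] = 2∫₀ᵃ with φ = 1 − x/a there: ∫₀ᵃ (1 − x/a)² dx = a/3, ∫₀ᵃ x²(1 − x/a)² dx = a³/30, ∫₀ᵃ x⁴(1 − x/a)² dx = a⁵/105.
Normalization: ∫|φ|² dx = 0.54267.
⟨x⟩ = 0.0000 and ⟨x²⟩ = 0.066260.
(Δx)² = 0.066260 − (0.0000)² = 0.066260.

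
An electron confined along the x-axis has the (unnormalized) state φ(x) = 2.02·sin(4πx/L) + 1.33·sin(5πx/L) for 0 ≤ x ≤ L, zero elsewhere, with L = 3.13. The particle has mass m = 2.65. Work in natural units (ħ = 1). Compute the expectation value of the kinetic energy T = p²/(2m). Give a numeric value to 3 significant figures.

T = −(ħ²/2m) d²/dx², so ⟨T⟩ = −(ħ²/2m) ∫ φ*·φ'' dx / ∫|φ|² dx; with m = 2.65.
d²/dx² sin(jπx/L) = −(jπ/L)²·sin(jπx/L); on 0 ≤ x ≤ L, ∫sin²(jπx/L) dx = L/2 and ∫sin(jπx/L)·sin(lπx/L) dx = 0 for j ≠ l, so only diagonal terms survive in ∫|φ|² and ∫φ·φ″; ∫φ·φ′ dx = [φ²/2] between the walls = 0.
State is unnormalized: ∫|φ|² dx = 9.1542, and ∫φ*·(−ħ²/2m · φ'') dx = 32.576, so ⟨T⟩ = 32.576 / 9.1542.
⟨T⟩ = 3.5586.

3.56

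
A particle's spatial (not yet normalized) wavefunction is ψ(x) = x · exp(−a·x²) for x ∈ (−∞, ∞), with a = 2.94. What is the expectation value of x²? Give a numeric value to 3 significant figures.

0.255

⟨x²⟩ = ∫ x²·|ψ|² dx / ∫|ψ|² dx (integrals over the domain).
Expand each integrand as polynomial × e^(−2ax²) and use ∫x^(2j)·e^(−2ax²) dx = (2j−1)!!/(4a)^j · √(π/(2a)), odd powers → 0; here √(π/(2a)) = 0.73095.
State is unnormalized: ∫|ψ|² dx = 0.062155, and ∫ψ*·x²·ψ dx = 0.015856, so ⟨x²⟩ = 0.015856 / 0.062155.
⟨x²⟩ = 0.25510.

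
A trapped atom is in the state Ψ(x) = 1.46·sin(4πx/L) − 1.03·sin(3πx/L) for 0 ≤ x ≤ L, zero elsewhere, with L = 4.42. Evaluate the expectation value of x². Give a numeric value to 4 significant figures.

10.09

⟨x²⟩ = ∫ x²·|Ψ|² dx / ∫|Ψ|² dx (integrals over the domain).
On 0 ≤ x ≤ L (j ≠ l): ∫sin²(jπx/L) dx = L/2, ∫sin(jπx/L)·sin(lπx/L) dx = 0; diagonal moments ∫x·sin²(jπx/L) dx = L²/4, ∫x²·sin²(jπx/L) dx = L³·(1/6 − 1/(4j²π²)); cross terms ∫x·sin(jπx/L)·sin(lπx/L) dx = 0 for j + l even and −4jlL²/(π²(j² − l²)²) for j + l odd, ∫x²·sin(jπx/L)·sin(lπx/L) dx = (−1)^(j+l)·4jlL³/(π²(j² − l²)²); higher powers the same way via product-to-sum and parts.
State is unnormalized: ∫|Ψ|² dx = 7.0554, and ∫Ψ*·x²·Ψ dx = 71.174, so ⟨x²⟩ = 71.174 / 7.0554.
⟨x²⟩ = 10.088.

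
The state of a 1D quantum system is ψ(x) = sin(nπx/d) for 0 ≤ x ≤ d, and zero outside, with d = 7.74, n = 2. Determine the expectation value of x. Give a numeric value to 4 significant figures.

3.870

⟨x⟩ = ∫ x·|ψ|² dx / ∫|ψ|² dx (integrals over the domain).
With sin²θ = (1 − cos2θ)/2 on 0 ≤ x ≤ d: ∫sin²(nπx/d) dx = d/2, ∫x·sin²(nπx/d) dx = d²/4, ∫x²·sin²(nπx/d) dx = d³·(1/6 − 1/(4n²π²)); higher powers xᵏ the same way, integrating xᵏ·cos(2nπx/d) by parts.
State is unnormalized: ∫|ψ|² dx = 3.8700, and ∫ψ*·x·ψ dx = 14.977, so ⟨x⟩ = 14.977 / 3.8700.
⟨x⟩ = 3.8700.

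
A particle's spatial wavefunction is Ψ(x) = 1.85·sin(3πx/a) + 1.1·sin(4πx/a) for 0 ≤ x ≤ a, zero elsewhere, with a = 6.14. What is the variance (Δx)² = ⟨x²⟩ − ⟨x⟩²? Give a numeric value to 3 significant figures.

Compute ⟨x⟩ and ⟨x²⟩ separately, then (Δx)² = ⟨x²⟩ − ⟨x⟩².
On 0 ≤ x ≤ a (j ≠ l): ∫sin²(jπx/a) dx = a/2, ∫sin(jπx/a)·sin(lπx/a) dx = 0; diagonal moments ∫x·sin²(jπx/a) dx = a²/4, ∫x²·sin²(jπx/a) dx = a³·(1/6 − 1/(4j²π²)); cross terms ∫x·sin(jπx/a)·sin(lπx/a) dx = 0 for j + l even and −4jla²/(π²(j² − l²)²) for j + l odd, ∫x²·sin(jπx/a)·sin(lπx/a) dx = (−1)^(j+l)·4jla³/(π²(j² − l²)²); higher powers the same way via product-to-sum and parts.
Normalization: ∫|Ψ|² dx = 14.222.
⟨x⟩ = 1.9992 and ⟨x²⟩ = 5.8036.
(Δx)² = 5.8036 − (1.9992)² = 1.8070.

1.81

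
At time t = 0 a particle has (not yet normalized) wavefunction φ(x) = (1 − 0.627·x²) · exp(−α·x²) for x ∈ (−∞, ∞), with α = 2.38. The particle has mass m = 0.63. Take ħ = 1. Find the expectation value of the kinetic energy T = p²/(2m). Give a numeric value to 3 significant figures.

2.49

T = −(ħ²/2m) d²/dx², so ⟨T⟩ = −(ħ²/2m) ∫ φ*·φ'' dx / ∫|φ|² dx; with m = 0.63.
Expand each integrand as polynomial × e^(−2αx²) and use ∫x^(2j)·e^(−2αx²) dx = (2j−1)!!/(4α)^j · √(π/(2α)), odd powers → 0; here √(π/(2α)) = 0.81240. Differentiate with the product rule, d/dx e^(−αx²) = −2αx·e^(−αx²).
State is unnormalized: ∫|φ|² dx = 0.71596, and ∫φ*·(−ħ²/2m · φ'') dx = 1.7833, so ⟨T⟩ = 1.7833 / 0.71596.
⟨T⟩ = 2.4907.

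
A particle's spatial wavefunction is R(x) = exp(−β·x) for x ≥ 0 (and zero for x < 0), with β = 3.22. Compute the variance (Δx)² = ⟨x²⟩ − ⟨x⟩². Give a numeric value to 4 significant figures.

0.02411

Compute ⟨x⟩ and ⟨x²⟩ separately, then (Δx)² = ⟨x²⟩ − ⟨x⟩².
Every integrand reduces to terms xʲ·e^(−2βx) on [0, ∞); use ∫₀^∞ xʲ·e^(−2βx) dx = j!/(2β)^(j+1).
Normalization: ∫|R|² dx = 0.15528.
⟨x⟩ = 0.15528 and ⟨x²⟩ = 0.048223.
(Δx)² = 0.048223 − (0.15528)² = 0.024112.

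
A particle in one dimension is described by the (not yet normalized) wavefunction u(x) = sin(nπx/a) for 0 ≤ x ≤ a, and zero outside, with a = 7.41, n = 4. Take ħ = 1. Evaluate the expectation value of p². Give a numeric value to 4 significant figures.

p² u = −ħ² d²u/dx²; ⟨p²⟩ = −ħ² ∫ u*·u'' dx / ∫|u|² dx.
d/dx sin(nπx/a) = (nπ/a)·cos(nπx/a) and d²/dx² sin(nπx/a) = −(nπ/a)²·sin(nπx/a); on 0 ≤ x ≤ a, ∫sin²(nπx/a) dx = a/2 and ∫sin(nπx/a)·cos(nπx/a) dx = 0.
State is unnormalized: ∫|u|² dx = 3.7050, and ∫u*·(−ħ² u'') dx = 10.655, so ⟨p²⟩ = 10.655 / 3.7050.
⟨p²⟩ = 2.8760.

2.876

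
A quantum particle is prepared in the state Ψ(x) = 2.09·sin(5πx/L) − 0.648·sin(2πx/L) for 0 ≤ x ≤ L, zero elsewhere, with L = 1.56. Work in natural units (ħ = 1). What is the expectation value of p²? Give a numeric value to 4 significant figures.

p² Ψ = −ħ² d²Ψ/dx²; ⟨p²⟩ = −ħ² ∫ Ψ*·Ψ'' dx / ∫|Ψ|² dx.
d²/dx² sin(jπx/L) = −(jπ/L)²·sin(jπx/L); on 0 ≤ x ≤ L, ∫sin²(jπx/L) dx = L/2 and ∫sin(jπx/L)·sin(lπx/L) dx = 0 for j ≠ l, so only diagonal terms survive in ∫|Ψ|² and ∫Ψ·Ψ″; ∫Ψ·Ψ′ dx = [Ψ²/2] between the walls = 0.
State is unnormalized: ∫|Ψ|² dx = 3.7346, and ∫Ψ*·(−ħ² Ψ'') dx = 350.76, so ⟨p²⟩ = 350.76 / 3.7346.
⟨p²⟩ = 93.920.

93.92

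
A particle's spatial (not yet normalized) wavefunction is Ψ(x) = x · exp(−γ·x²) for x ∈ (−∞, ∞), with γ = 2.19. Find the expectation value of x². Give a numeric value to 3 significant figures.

0.342

⟨x²⟩ = ∫ x²·|Ψ|² dx / ∫|Ψ|² dx (integrals over the domain).
Expand each integrand as polynomial × e^(−2γx²) and use ∫x^(2j)·e^(−2γx²) dx = (2j−1)!!/(4γ)^j · √(π/(2γ)), odd powers → 0; here √(π/(2γ)) = 0.84691.
State is unnormalized: ∫|Ψ|² dx = 0.096679, and ∫Ψ*·x²·Ψ dx = 0.033109, so ⟨x²⟩ = 0.033109 / 0.096679.
⟨x²⟩ = 0.34247.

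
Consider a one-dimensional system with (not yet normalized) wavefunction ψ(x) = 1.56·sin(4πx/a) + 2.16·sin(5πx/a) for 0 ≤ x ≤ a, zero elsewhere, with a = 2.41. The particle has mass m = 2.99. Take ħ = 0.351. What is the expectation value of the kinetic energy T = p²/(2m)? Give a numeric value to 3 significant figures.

0.767

T = −(ħ²/2m) d²/dx², so ⟨T⟩ = −(ħ²/2m) ∫ ψ*·ψ'' dx / ∫|ψ|² dx; with m = 2.99.
d²/dx² sin(jπx/a) = −(jπ/a)²·sin(jπx/a); on 0 ≤ x ≤ a, ∫sin²(jπx/a) dx = a/2 and ∫sin(jπx/a)·sin(lπx/a) dx = 0 for j ≠ l, so only diagonal terms survive in ∫|ψ|² and ∫ψ·ψ″; ∫ψ·ψ′ dx = [ψ²/2] between the walls = 0.
State is unnormalized: ∫|ψ|² dx = 8.5545, and ∫ψ*·(−ħ²/2m · ψ'') dx = 6.5632, so ⟨T⟩ = 6.5632 / 8.5545.
⟨T⟩ = 0.76721.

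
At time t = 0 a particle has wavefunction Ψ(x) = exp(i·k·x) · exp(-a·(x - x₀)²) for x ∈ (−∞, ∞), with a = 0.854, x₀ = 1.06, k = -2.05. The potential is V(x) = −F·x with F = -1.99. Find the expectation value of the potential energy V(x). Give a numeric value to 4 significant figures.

2.109

⟨V⟩ = ∫ V(x)·|Ψ|² dx / ∫|Ψ|² dx.
Gaussian moments (u = x − x₀): ∫u^(2j)·e^(−2au²) du = (2j−1)!!/(4a)^j · √(π/(2a)), odd powers integrate to 0; here √(π/(2a)) = 1.3562.
State is unnormalized: ∫|Ψ|² dx = 1.3562, and ∫Ψ*·V(x)·Ψ dx = 2.8608, so ⟨V⟩ = 2.8608 / 1.3562.
⟨V⟩ = 2.1094.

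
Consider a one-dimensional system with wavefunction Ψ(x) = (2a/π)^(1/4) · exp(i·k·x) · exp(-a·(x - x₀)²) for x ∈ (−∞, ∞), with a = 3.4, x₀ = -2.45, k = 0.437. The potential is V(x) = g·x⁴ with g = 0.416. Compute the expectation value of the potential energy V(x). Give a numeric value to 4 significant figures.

16.10

⟨V⟩ = ∫ V(x)·|Ψ|² dx.
Gaussian moments (u = x − x₀): ∫u^(2j)·e^(−2au²) du = (2j−1)!!/(4a)^j · √(π/(2a)), odd powers integrate to 0; here √(π/(2a)) = 0.67971.
⟨V⟩ = 16.097.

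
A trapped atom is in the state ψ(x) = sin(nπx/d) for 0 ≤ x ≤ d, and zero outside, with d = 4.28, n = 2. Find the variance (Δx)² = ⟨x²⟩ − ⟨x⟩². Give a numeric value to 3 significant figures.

1.29

Compute ⟨x⟩ and ⟨x²⟩ separately, then (Δx)² = ⟨x²⟩ − ⟨x⟩².
With sin²θ = (1 − cos2θ)/2 on 0 ≤ x ≤ d: ∫sin²(nπx/d) dx = d/2, ∫x·sin²(nπx/d) dx = d²/4, ∫x²·sin²(nπx/d) dx = d³·(1/6 − 1/(4n²π²)); higher powers xᵏ the same way, integrating xᵏ·cos(2nπx/d) by parts.
Normalization: ∫|ψ|² dx = 2.1400.
⟨x⟩ = 2.1400 and ⟨x²⟩ = 5.8741.
(Δx)² = 5.8741 − (2.1400)² = 1.2945.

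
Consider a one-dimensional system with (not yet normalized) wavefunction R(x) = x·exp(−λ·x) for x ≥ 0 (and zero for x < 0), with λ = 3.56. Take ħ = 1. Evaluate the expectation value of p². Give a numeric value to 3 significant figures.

12.7

p² R = −ħ² d²R/dx²; ⟨p²⟩ = −ħ² ∫ R*·R'' dx / ∫|R|² dx.
Differentiate x·exp(−λ·x) with the product rule; every integrand then reduces to terms xʲ·e^(−2λx) on [0, ∞), with ∫₀^∞ xʲ·e^(−2λx) dx = j!/(2λ)^(j+1).
State is unnormalized: ∫|R|² dx = 0.0055410, and ∫R*·(−ħ² R'') dx = 0.070225, so ⟨p²⟩ = 0.070225 / 0.0055410.
⟨p²⟩ = 12.674.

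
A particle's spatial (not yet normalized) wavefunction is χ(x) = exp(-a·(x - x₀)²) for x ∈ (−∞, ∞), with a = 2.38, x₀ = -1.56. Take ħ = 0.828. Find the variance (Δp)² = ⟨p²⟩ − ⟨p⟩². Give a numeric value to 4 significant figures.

Compute ⟨p⟩ and ⟨p²⟩ separately; (Δp)² = ⟨p²⟩ − ⟨p⟩².
Gaussian moments (u = x − x₀): ∫u^(2j)·e^(−2au²) du = (2j−1)!!/(4a)^j · √(π/(2a)), odd powers integrate to 0; here √(π/(2a)) = 0.81240. Derivatives: d/dx e^(−au²) = −2au·e^(−au²), d²/dx² e^(−au²) = (4a²u² − 2a)·e^(−au²).
Normalization: ∫|χ|² dx = 0.81240.
⟨p⟩ = 0.0000 and ⟨p²⟩ = 1.6317.
(Δp)² = 1.6317 − (0.0000)² = 1.6317.

1.632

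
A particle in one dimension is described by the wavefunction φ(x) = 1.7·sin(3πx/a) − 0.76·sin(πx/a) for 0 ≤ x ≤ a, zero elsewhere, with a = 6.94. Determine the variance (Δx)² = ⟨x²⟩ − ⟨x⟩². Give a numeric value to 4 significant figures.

Compute ⟨x⟩ and ⟨x²⟩ separately, then (Δx)² = ⟨x²⟩ − ⟨x⟩².
On 0 ≤ x ≤ a (j ≠ l): ∫sin²(jπx/a) dx = a/2, ∫sin(jπx/a)·sin(lπx/a) dx = 0; diagonal moments ∫x·sin²(jπx/a) dx = a²/4, ∫x²·sin²(jπx/a) dx = a³·(1/6 − 1/(4j²π²)); cross terms ∫x·sin(jπx/a)·sin(lπx/a) dx = 0 for j + l even and −4jla²/(π²(j² − l²)²) for j + l odd, ∫x²·sin(jπx/a)·sin(lπx/a) dx = (−1)^(j+l)·4jla³/(π²(j² − l²)²); higher powers the same way via product-to-sum and parts.
Normalization: ∫|φ|² dx = 12.033.
⟨x⟩ = 3.4700 and ⟨x²⟩ = 14.058.
(Δx)² = 14.058 − (3.4700)² = 2.0176.

2.018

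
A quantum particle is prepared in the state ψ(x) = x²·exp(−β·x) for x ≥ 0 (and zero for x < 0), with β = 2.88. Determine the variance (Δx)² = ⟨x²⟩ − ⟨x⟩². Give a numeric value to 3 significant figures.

Compute ⟨x⟩ and ⟨x²⟩ separately, then (Δx)² = ⟨x²⟩ − ⟨x⟩².
Every integrand reduces to terms xʲ·e^(−2βx) on [0, ∞); use ∫₀^∞ xʲ·e^(−2βx) dx = j!/(2β)^(j+1).
Normalization: ∫|ψ|² dx = 0.0037853.
⟨x⟩ = 0.86806 and ⟨x²⟩ = 0.90422.
(Δx)² = 0.90422 − (0.86806)² = 0.15070.

0.151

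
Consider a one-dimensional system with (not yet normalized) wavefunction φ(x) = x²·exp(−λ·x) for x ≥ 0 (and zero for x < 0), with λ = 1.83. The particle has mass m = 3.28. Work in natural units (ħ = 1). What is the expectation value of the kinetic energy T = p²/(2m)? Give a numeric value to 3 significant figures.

T = −(ħ²/2m) d²/dx², so ⟨T⟩ = −(ħ²/2m) ∫ φ*·φ'' dx / ∫|φ|² dx; with m = 3.28.
Differentiate x²·exp(−λ·x) with the product rule; every integrand then reduces to terms xʲ·e^(−2λx) on [0, ∞), with ∫₀^∞ xʲ·e^(−2λx) dx = j!/(2λ)^(j+1).
State is unnormalized: ∫|φ|² dx = 0.036543, and ∫φ*·(−ħ²/2m · φ'') dx = 0.0062185, so ⟨T⟩ = 0.0062185 / 0.036543.
⟨T⟩ = 0.17017.

0.170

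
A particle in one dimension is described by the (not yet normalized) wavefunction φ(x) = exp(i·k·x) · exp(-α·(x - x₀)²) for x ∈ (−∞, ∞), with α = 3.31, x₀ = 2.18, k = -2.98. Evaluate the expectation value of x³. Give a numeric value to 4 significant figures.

10.85

⟨x³⟩ = ∫ x³·|φ|² dx / ∫|φ|² dx (integrals over the domain).
Gaussian moments (u = x − x₀): ∫u^(2j)·e^(−2αu²) du = (2j−1)!!/(4α)^j · √(π/(2α)), odd powers integrate to 0; here √(π/(2α)) = 0.68888.
State is unnormalized: ∫|φ|² dx = 0.68888, and ∫φ*·x³·φ dx = 7.4773, so ⟨x³⟩ = 7.4773 / 0.68888.
⟨x³⟩ = 10.854.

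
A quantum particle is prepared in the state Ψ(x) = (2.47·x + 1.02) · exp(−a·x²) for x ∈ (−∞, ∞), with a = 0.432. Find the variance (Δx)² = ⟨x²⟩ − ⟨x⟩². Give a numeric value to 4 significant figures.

Compute ⟨x⟩ and ⟨x²⟩ separately, then (Δx)² = ⟨x²⟩ − ⟨x⟩².
Expand each integrand as polynomial × e^(−2ax²) and use ∫x^(2j)·e^(−2ax²) dx = (2j−1)!!/(4a)^j · √(π/(2a)), odd powers → 0; here √(π/(2a)) = 1.9069.
Normalization: ∫|Ψ|² dx = 8.7163.
⟨x⟩ = 0.63793 and ⟨x²⟩ = 1.4727.
(Δx)² = 1.4727 − (0.63793)² = 1.0657.

1.066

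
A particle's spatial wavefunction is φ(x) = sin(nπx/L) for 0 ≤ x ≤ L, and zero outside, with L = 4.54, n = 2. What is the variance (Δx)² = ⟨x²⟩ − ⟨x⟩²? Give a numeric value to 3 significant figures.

1.46

Compute ⟨x⟩ and ⟨x²⟩ separately, then (Δx)² = ⟨x²⟩ − ⟨x⟩².
With sin²θ = (1 − cos2θ)/2 on 0 ≤ x ≤ L: ∫sin²(nπx/L) dx = L/2, ∫x·sin²(nπx/L) dx = L²/4, ∫x²·sin²(nπx/L) dx = L³·(1/6 − 1/(4n²π²)); higher powers xᵏ the same way, integrating xᵏ·cos(2nπx/L) by parts.
Normalization: ∫|φ|² dx = 2.2700.
⟨x⟩ = 2.2700 and ⟨x²⟩ = 6.6095.
(Δx)² = 6.6095 − (2.2700)² = 1.4566.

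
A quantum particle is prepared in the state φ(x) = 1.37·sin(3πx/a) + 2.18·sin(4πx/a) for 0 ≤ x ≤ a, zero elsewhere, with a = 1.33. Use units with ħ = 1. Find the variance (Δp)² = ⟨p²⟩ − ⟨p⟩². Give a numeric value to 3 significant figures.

78.2

Compute ⟨p⟩ and ⟨p²⟩ separately; (Δp)² = ⟨p²⟩ − ⟨p⟩².
d²/dx² sin(jπx/a) = −(jπ/a)²·sin(jπx/a); on 0 ≤ x ≤ a, ∫sin²(jπx/a) dx = a/2 and ∫sin(jπx/a)·sin(lπx/a) dx = 0 for j ≠ l, so only diagonal terms survive in ∫|φ|² and ∫φ·φ″; ∫φ·φ′ dx = [φ²/2] between the walls = 0.
Normalization: ∫|φ|² dx = 4.4085.
⟨p⟩ = 0.0000 and ⟨p²⟩ = 78.214.
(Δp)² = 78.214 − (0.0000)² = 78.214.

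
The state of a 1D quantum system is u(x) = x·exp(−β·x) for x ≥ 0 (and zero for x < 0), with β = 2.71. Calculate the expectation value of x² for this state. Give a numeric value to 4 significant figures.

0.4085

⟨x²⟩ = ∫ x²·|u|² dx / ∫|u|² dx (integrals over the domain).
Every integrand reduces to terms xʲ·e^(−2βx) on [0, ∞); use ∫₀^∞ xʲ·e^(−2βx) dx = j!/(2β)^(j+1).
State is unnormalized: ∫|u|² dx = 0.012561, and ∫u*·x²·u dx = 0.0051312, so ⟨x²⟩ = 0.0051312 / 0.012561.
⟨x²⟩ = 0.40849.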